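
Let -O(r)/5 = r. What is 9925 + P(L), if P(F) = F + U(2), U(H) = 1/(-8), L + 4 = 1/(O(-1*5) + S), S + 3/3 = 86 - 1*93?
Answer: 1349247/136 ≈ 9920.9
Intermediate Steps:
O(r) = -5*r
S = -8 (S = -1 + (86 - 1*93) = -1 + (86 - 93) = -1 - 7 = -8)
L = -67/17 (L = -4 + 1/(-(-5)*5 - 8) = -4 + 1/(-5*(-5) - 8) = -4 + 1/(25 - 8) = -4 + 1/17 = -67/17 ≈ -3.9412)
U(H) = -⅛
P(F) = -⅛ + F (P(F) = F - ⅛ = -⅛ + F)
9925 + P(L) = 9925 + (-⅛ - 67/17) = 9925 - 553/136 = 1349247/136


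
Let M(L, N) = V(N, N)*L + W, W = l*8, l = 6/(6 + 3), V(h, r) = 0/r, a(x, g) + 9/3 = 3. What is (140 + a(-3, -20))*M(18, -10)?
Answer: 2240/3 ≈ 746.67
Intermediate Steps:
a(x, g) = 0 (a(x, g) = -3 + 3 = 0)
V(h, r) = 0
l = ⅔ (l = 6/9 = 6*(⅑) = ⅔ ≈ 0.66667)
W = 16/3 (W = (⅔)*8 = 16/3 ≈ 5.3333)
M(L, N) = 16/3 (M(L, N) = 0*L + 16/3 = 0 + 16/3 = 16/3)
(140 + a(-3, -20))*M(18, -10) = (140 + 0)*(16/3) = 140*(16/3) = 2240/3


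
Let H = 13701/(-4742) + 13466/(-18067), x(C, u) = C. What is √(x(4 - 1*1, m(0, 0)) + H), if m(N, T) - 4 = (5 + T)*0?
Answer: I*√4658130977387258/85673714 ≈ 0.79663*I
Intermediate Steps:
m(N, T) = 4 (m(N, T) = 4 + (5 + T)*0 = 4 + 0 = 4)
H = -311391739/85673714 (H = 13701*(-1/4742) + 13466*(-1/18067) = -13701/4742 - 13466/18067 = -311391739/85673714 ≈ -3.6346)
√(x(4 - 1*1, m(0, 0)) + H) = √((4 - 1*1) - 311391739/85673714) = √((4 - 1) - 311391739/85673714) = √(3 - 311391739/85673714) = √(-54370597/85673714) = I*√4658130977387258/85673714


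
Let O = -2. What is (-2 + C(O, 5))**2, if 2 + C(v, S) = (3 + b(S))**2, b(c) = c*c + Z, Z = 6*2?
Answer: 2547216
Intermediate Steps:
Z = 12
b(c) = 12 + c**2 (b(c) = c*c + 12 = c**2 + 12 = 12 + c**2)
C(v, S) = -2 + (15 + S**2)**2 (C(v, S) = -2 + (3 + (12 + S**2))**2 = -2 + (15 + S**2)**2)
(-2 + C(O, 5))**2 = (-2 + (-2 + (15 + 5**2)**2))**2 = (-2 + (-2 + (15 + 25)**2))**2 = (-2 + (-2 + 40**2))**2 = (-2 + (-2 + 1600))**2 = (-2 + 1598)**2 = 1596**2 = 2547216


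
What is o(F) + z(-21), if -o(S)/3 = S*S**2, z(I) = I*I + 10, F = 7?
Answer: -578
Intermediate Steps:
z(I) = 10 + I**2 (z(I) = I**2 + 10 = 10 + I**2)
o(S) = -3*S**3 (o(S) = -3*S*S**2 = -3*S**3)
o(F) + z(-21) = -3*7**3 + (10 + (-21)**2) = -3*343 + (10 + 441) = -1029 + 451 = -578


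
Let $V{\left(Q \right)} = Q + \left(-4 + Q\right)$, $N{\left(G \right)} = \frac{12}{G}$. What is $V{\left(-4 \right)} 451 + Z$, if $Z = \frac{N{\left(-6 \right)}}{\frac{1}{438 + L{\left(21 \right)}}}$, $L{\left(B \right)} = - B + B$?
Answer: $-6288$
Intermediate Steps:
$L{\left(B \right)} = 0$
$V{\left(Q \right)} = -4 + 2 Q$
$Z = -876$ ($Z = \frac{12 \frac{1}{-6}}{\frac{1}{438 + 0}} = \frac{12 \left(- \frac{1}{6}\right)}{\frac{1}{438}} = - 2 \frac{1}{\frac{1}{438}} = \left(-2\right) 438 = -876$)
$V{\left(-4 \right)} 451 + Z = \left(-4 + 2 \left(-4\right)\right) 451 - 876 = \left(-4 - 8\right) 451 - 876 = \left(-12\right) 451 - 876 = -5412 - 876 = -6288$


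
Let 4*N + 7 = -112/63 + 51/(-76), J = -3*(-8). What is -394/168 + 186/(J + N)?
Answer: 31084667/4972884 ≈ 6.2508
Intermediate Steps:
J = 24
N = -6463/2736 (N = -7/4 + (-112/63 + 51/(-76))/4 = -7/4 + (-112*1/63 + 51*(-1/76))/4 = -7/4 + (-16/9 - 51/76)/4 = -7/4 + (¼)*(-1675/684) = -7/4 - 1675/2736 = -6463/2736 ≈ -2.3622)
-394/168 + 186/(J + N) = -394/168 + 186/(24 - 6463/2736) = -394*1/168 + 186/(59201/2736) = -197/84 + 186*(2736/59201) = -197/84 + 508896/59201 = 31084667/4972884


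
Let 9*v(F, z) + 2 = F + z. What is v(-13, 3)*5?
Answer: -20/3 ≈ -6.6667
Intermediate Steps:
v(F, z) = -2/9 + F/9 + z/9 (v(F, z) = -2/9 + (F + z)/9 = -2/9 + (F/9 + z/9) = -2/9 + F/9 + z/9)
v(-13, 3)*5 = (-2/9 + (⅑)*(-13) + (⅑)*3)*5 = (-2/9 - 13/9 + ⅓)*5 = -4/3*5 = -20/3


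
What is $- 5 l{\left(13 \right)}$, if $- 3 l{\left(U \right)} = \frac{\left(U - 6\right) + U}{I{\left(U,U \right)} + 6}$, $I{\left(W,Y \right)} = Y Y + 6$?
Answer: $\frac{100}{543} \approx 0.18416$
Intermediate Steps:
$I{\left(W,Y \right)} = 6 + Y^{2}$ ($I{\left(W,Y \right)} = Y^{2} + 6 = 6 + Y^{2}$)
$l{\left(U \right)} = - \frac{-6 + 2 U}{3 \left(12 + U^{2}\right)}$ ($l{\left(U \right)} = - \frac{\left(\left(U - 6\right) + U\right) \frac{1}{\left(6 + U^{2}\right) + 6}}{3} = - \frac{\left(\left(U - 6\right) + U\right) \frac{1}{12 + U^{2}}}{3} = - \frac{\left(\left(-6 + U\right) + U\right) \frac{1}{12 + U^{2}}}{3} = - \frac{\left(-6 + 2 U\right) \frac{1}{12 + U^{2}}}{3} = - \frac{\frac{1}{12 + U^{2}} \left(-6 + 2 U\right)}{3} = - \frac{-6 + 2 U}{3 \left(12 + U^{2}\right)}$)
$- 5 l{\left(13 \right)} = - 5 \frac{2 \left(3 - 13\right)}{3 \left(12 + 13^{2}\right)} = - 5 \frac{2 \left(3 - 13\right)}{3 \left(12 + 169\right)} = - 5 \cdot \frac{2}{3} \cdot \frac{1}{181} \left(-10\right) = \left(-5\right) \left(- \frac{20}{543}\right) = \frac{100}{543}$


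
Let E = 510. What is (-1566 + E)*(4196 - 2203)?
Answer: -2104608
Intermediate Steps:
(-1566 + E)*(4196 - 2203) = (-1566 + 510)*(4196 - 2203) = -1056*1993 = -2104608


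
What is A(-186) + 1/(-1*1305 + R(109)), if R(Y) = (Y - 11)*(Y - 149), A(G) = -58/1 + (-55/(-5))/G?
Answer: -56424961/971850 ≈ -58.059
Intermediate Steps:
A(G) = -58 + 11/G (A(G) = -58*1 + (-55*(-⅕))/G = -58 + 11/G)
R(Y) = (-149 + Y)*(-11 + Y) (R(Y) = (-11 + Y)*(-149 + Y) = (-149 + Y)*(-11 + Y))
A(-186) + 1/(-1*1305 + R(109)) = (-58 + 11/(-186)) + 1/(-1*1305 + (1639 + 109² - 160*109)) = (-58 + 11*(-1/186)) + 1/(-1305 + (1639 + 11881 - 17440)) = (-58 - 11/186) + 1/(-1305 - 3920) = -10799/186 + 1/(-5225) = -10799/186 - 1/5225 = -56424961/971850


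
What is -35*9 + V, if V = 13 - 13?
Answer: -315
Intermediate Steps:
V = 0
-35*9 + V = -35*9 + 0 = -315 + 0 = -315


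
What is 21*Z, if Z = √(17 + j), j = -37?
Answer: 42*I*√5 ≈ 93.915*I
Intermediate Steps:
Z = 2*I*√5 (Z = √(17 - 37) = √(-20) = 2*I*√5 ≈ 4.4721*I)
21*Z = 21*(2*I*√5) = 42*I*√5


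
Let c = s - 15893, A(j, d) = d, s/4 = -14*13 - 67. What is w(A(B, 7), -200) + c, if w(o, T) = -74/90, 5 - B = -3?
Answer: -760042/45 ≈ -16890.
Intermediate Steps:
s = -996 (s = 4*(-14*13 - 67) = 4*(-182 - 67) = 4*(-249) = -996)
B = 8 (B = 5 - 1*(-3) = 5 + 3 = 8)
c = -16889 (c = -996 - 15893 = -16889)
w(o, T) = -37/45 (w(o, T) = -74*1/90 = -37/45)
w(A(B, 7), -200) + c = -37/45 - 16889 = -760042/45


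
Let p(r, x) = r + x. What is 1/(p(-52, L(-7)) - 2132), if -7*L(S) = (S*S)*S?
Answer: -1/2135 ≈ -0.00046838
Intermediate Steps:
L(S) = -S³/7 (L(S) = -S*S*S/7 = -S²*S/7 = -S³/7)
1/(p(-52, L(-7)) - 2132) = 1/((-52 - ⅐*(-7)³) - 2132) = 1/((-52 - ⅐*(-343)) - 2132) = 1/((-52 + 49) - 2132) = 1/(-3 - 2132) = 1/(-2135) = -1/2135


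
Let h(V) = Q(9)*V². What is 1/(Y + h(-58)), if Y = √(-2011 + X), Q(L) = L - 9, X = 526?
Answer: -I*√165/495 ≈ -0.02595*I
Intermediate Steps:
Q(L) = -9 + L
Y = 3*I*√165 (Y = √(-2011 + 526) = √(-1485) = 3*I*√165 ≈ 38.536*I)
h(V) = 0 (h(V) = (-9 + 9)*V² = 0*V² = 0)
1/(Y + h(-58)) = 1/(3*I*√165 + 0) = 1/(3*I*√165) = -I*√165/495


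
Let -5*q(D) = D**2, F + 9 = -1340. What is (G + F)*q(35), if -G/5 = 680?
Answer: 1163505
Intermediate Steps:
G = -3400 (G = -5*680 = -3400)
F = -1349 (F = -9 - 1340 = -1349)
q(D) = -D**2/5
(G + F)*q(35) = (-3400 - 1349)*(-1/5*35**2) = -(-4749)*1225/5 = -4749*(-245) = 1163505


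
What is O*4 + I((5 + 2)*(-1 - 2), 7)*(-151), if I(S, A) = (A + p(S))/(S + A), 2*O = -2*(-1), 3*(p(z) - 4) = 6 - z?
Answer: 1538/7 ≈ 219.71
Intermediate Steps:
p(z) = 6 - z/3 (p(z) = 4 + (6 - z)/3 = 4 + (2 - z/3) = 6 - z/3)
O = 1 (O = (-2*(-1))/2 = (1/2)*2 = 1)
I(S, A) = (6 + A - S/3)/(A + S) (I(S, A) = (A + (6 - S/3))/(S + A) = (6 + A - S/3)/(A + S))
O*4 + I((5 + 2)*(-1 - 2), 7)*(-151) = 1*4 + ((6 + 7 - (5 + 2)*(-1 - 2)/3)/(7 + (5 + 2)*(-1 - 2)))*(-151) = 4 + ((6 + 7 - 7*(-3)/3)/(7 + 7*(-3)))*(-151) = 4 + ((6 + 7 - 1/3*(-21))/(7 - 21))*(-151) = 4 + ((6 + 7 + 7)/(-14))*(-151) = 4 - 1/14*20*(-151) = 4 - 10/7*(-151) = 4 + 1510/7 = 1538/7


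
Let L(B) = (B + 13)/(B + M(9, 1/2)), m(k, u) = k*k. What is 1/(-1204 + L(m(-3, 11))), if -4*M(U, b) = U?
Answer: -27/32420 ≈ -0.00083282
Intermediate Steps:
M(U, b) = -U/4
m(k, u) = k²
L(B) = (13 + B)/(-9/4 + B) (L(B) = (B + 13)/(B - ¼*9) = (13 + B)/(B - 9/4) = (13 + B)/(-9/4 + B))
1/(-1204 + L(m(-3, 11))) = 1/(-1204 + 4*(13 + (-3)²)/(-9 + 4*(-3)²)) = 1/(-1204 + 4*(13 + 9)/(-9 + 4*9)) = 1/(-1204 + 4*22/(-9 + 36)) = 1/(-1204 + 4*22/27) = 1/(-1204 + 4*(1/27)*22) = 1/(-1204 + 88/27) = 1/(-32420/27) = -27/32420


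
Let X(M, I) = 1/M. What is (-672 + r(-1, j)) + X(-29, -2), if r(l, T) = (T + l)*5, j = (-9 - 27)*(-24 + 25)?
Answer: -24854/29 ≈ -857.03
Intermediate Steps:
j = -36 (j = -36*1 = -36)
r(l, T) = 5*T + 5*l
(-672 + r(-1, j)) + X(-29, -2) = (-672 + (5*(-36) + 5*(-1))) + 1/(-29) = (-672 + (-180 - 5)) - 1/29 = (-672 - 185) - 1/29 = -857 - 1/29 = -24854/29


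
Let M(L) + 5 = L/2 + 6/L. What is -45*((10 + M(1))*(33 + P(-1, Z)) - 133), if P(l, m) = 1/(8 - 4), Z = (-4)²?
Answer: -89775/8 ≈ -11222.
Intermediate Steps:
Z = 16
P(l, m) = ¼ (P(l, m) = 1/4 = ¼)
M(L) = -5 + L/2 + 6/L (M(L) = -5 + (L/2 + 6/L) = -5 + L/2 + 6/L)
-45*((10 + M(1))*(33 + P(-1, Z)) - 133) = -45*((10 + (-5 + (½)*1 + 6/1))*(33 + ¼) - 133) = -45*((10 + (-5 + ½ + 6*1))*(133/4) - 133) = -45*((10 + (-5 + ½ + 6))*(133/4) - 133) = -45*((10 + 3/2)*(133/4) - 133) = -45*((23/2)*(133/4) - 133) = -45*(3059/8 - 133) = -45*1995/8 = -89775/8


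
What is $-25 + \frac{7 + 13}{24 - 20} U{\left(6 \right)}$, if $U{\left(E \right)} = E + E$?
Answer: $35$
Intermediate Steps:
$U{\left(E \right)} = 2 E$
$-25 + \frac{7 + 13}{24 - 20} U{\left(6 \right)} = -25 + \frac{7 + 13}{24 - 20} \cdot 2 \cdot 6 = -25 + \frac{20}{4} \cdot 12 = -25 + 20 \cdot \frac{1}{4} \cdot 12 = -25 + 5 \cdot 12 = -25 + 60 = 35$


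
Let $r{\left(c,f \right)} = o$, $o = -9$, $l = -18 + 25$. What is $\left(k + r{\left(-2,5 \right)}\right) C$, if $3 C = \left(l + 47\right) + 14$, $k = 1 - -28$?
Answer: $\frac{1360}{3} \approx 453.33$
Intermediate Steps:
$l = 7$
$r{\left(c,f \right)} = -9$
$k = 29$ ($k = 1 + 28 = 29$)
$C = \frac{68}{3}$ ($C = \frac{\left(7 + 47\right) + 14}{3} = \frac{54 + 14}{3} = \frac{1}{3} \cdot 68 = \frac{68}{3} \approx 22.667$)
$\left(k + r{\left(-2,5 \right)}\right) C = \left(29 - 9\right) \frac{68}{3} = 20 \cdot \frac{68}{3} = \frac{1360}{3}$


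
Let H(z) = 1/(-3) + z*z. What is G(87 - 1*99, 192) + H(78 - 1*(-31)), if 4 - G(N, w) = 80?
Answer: 35414/3 ≈ 11805.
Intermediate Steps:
G(N, w) = -76 (G(N, w) = 4 - 1*80 = 4 - 80 = -76)
H(z) = -1/3 + z**2 (H(z) = 1*(-1/3) + z**2 = -1/3 + z**2)
G(87 - 1*99, 192) + H(78 - 1*(-31)) = -76 + (-1/3 + (78 - 1*(-31))**2) = -76 + (-1/3 + (78 + 31)**2) = -76 + (-1/3 + 109**2) = -76 + (-1/3 + 11881) = -76 + 35642/3 = 35414/3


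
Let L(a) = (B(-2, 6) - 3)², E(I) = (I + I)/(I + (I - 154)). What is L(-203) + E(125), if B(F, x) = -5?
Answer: 3197/48 ≈ 66.604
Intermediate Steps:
E(I) = 2*I/(-154 + 2*I) (E(I) = (2*I)/(I + (-154 + I)) = (2*I)/(-154 + 2*I) = 2*I/(-154 + 2*I))
L(a) = 64 (L(a) = (-5 - 3)² = (-8)² = 64)
L(-203) + E(125) = 64 + 125/(-77 + 125) = 64 + 125/48 = 3197/48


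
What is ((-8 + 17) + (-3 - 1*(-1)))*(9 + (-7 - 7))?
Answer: -35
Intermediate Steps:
((-8 + 17) + (-3 - 1*(-1)))*(9 + (-7 - 7)) = (9 + (-3 + 1))*(9 - 14) = (9 - 2)*(-5) = 7*(-5) = -35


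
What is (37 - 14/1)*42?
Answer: 966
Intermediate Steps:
(37 - 14/1)*42 = (37 - 14*1)*42 = (37 - 14)*42 = 23*42 = 966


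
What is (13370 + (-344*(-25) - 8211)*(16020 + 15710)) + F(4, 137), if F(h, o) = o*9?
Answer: 12357573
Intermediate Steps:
F(h, o) = 9*o
(13370 + (-344*(-25) - 8211)*(16020 + 15710)) + F(4, 137) = (13370 + (-344*(-25) - 8211)*(16020 + 15710)) + 9*137 = (13370 + (8600 - 8211)*31730) + 1233 = (13370 + 389*31730) + 1233 = (13370 + 12342970) + 1233 = 12356340 + 1233 = 12357573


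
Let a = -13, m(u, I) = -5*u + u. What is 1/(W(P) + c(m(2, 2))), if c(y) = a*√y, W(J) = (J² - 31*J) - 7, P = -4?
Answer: 133/19041 + 26*I*√2/19041 ≈ 0.0069849 + 0.0019311*I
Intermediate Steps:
m(u, I) = -4*u
W(J) = -7 + J² - 31*J
c(y) = -13*√y
1/(W(P) + c(m(2, 2))) = 1/((-7 + (-4)² - 31*(-4)) - 13*2*I*√2) = 1/((-7 + 16 + 124) - 26*I*√2) = 1/(133 - 26*I*√2)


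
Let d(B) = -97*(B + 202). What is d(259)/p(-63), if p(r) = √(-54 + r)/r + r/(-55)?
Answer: -68330482605/1789654 - 2840647425*I*√13/1789654 ≈ -38181.0 - 5723.0*I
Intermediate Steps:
d(B) = -19594 - 97*B (d(B) = -97*(202 + B) = -19594 - 97*B)
p(r) = -r/55 + √(-54 + r)/r (p(r) = √(-54 + r)/r + r*(-1/55) = √(-54 + r)/r - r/55 = -r/55 + √(-54 + r)/r)
d(259)/p(-63) = (-19594 - 97*259)/(-1/55*(-63) + √(-54 - 63)/(-63)) = (-19594 - 25123)/(63/55 - I*√13/21) = -44717/(63/55 - I*√13/21)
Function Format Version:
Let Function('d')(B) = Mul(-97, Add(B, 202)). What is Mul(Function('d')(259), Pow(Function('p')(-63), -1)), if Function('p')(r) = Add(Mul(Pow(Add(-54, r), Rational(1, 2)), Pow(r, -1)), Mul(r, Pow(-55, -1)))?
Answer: Add(Rational(-68330482605, 1789654), Mul(Rational(-2840647425, 1789654), I, Pow(13, Rational(1, 2)))) ≈ Add(-38181., Mul(-5723.0, I))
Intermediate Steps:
Function('d')(B) = Add(-19594, Mul(-97, B)) (Function('d')(B) = Mul(-97, Add(202, B)) = Add(-19594, Mul(-97, B)))
Function('p')(r) = Add(Mul(Rational(-1, 55), r), Mul(Pow(r, -1), Pow(Add(-54, r), Rational(1, 2)))) (Function('p')(r) = Add(Mul(Pow(r, -1), Pow(Add(-54, r), Rational(1, 2))), Mul(r, Rational(-1, 55))) = Add(Mul(Pow(r, -1), Pow(Add(-54, r), Rational(1, 2))), Mul(Rational(-1, 55), r)) = Add(Mul(Rational(-1, 55), r), Mul(Pow(r, -1), Pow(Add(-54, r), Rational(1, 2)))))
Mul(Function('d')(259), Pow(Function('p')(-63), -1)) = Mul(Add(-19594, Mul(-97, 259)), Pow(Add(Mul(Rational(-1, 55), -63), Mul(Pow(-63, -1), Pow(Add(-54, -63), Rational(1, 2)))), -1)) = Mul(Add(-19594, -25123), Pow(Add(Rational(63, 55), Mul(Rational(-1, 63), Pow(-117, Rational(1, 2)))), -1)) = Mul(-44717, Pow(Add(Rational(63, 55), Mul(Rational(-1, 63), Mul(3, I, Pow(13, Rational(1, 2))))), -1)) = Mul(-44717, Pow(Add(Rational(63, 55), Mul(Rational(-1, 21), I, Pow(13, Rational(1, 2)))), -1))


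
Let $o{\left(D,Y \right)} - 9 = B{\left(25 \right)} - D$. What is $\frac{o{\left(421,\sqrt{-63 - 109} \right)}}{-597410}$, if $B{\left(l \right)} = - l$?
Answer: $\frac{437}{597410} \approx 0.00073149$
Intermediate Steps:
$o{\left(D,Y \right)} = -16 - D$ ($o{\left(D,Y \right)} = 9 - \left(25 + D\right) = -16 - D$)
$\frac{o{\left(421,\sqrt{-63 - 109} \right)}}{-597410} = \frac{-16 - 421}{-597410} = \left(-16 - 421\right) \left(- \frac{1}{597410}\right) = \left(-437\right) \left(- \frac{1}{597410}\right) = \frac{437}{597410}$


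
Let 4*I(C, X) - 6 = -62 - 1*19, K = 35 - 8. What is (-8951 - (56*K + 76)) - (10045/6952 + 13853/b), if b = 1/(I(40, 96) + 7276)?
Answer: -698990402079/6952 ≈ -1.0055e+8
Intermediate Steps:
K = 27
I(C, X) = -75/4 (I(C, X) = 3/2 + (-62 - 1*19)/4 = 3/2 + (-62 - 19)/4 = 3/2 + (¼)*(-81) = 3/2 - 81/4 = -75/4)
b = 4/29029 (b = 1/(-75/4 + 7276) = 1/(29029/4) = 4/29029 ≈ 0.00013779)
(-8951 - (56*K + 76)) - (10045/6952 + 13853/b) = (-8951 - (56*27 + 76)) - (10045/6952 + 13853/(4/29029)) = (-8951 - (1512 + 76)) - (10045*(1/6952) + 13853*(29029/4)) = (-8951 - 1*1588) - (10045/6952 + 402138737/4) = (-8951 - 1588) - 1*698917134951/6952 = -10539 - 698917134951/6952 = -698990402079/6952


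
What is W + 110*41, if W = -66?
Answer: 4444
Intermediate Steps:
W + 110*41 = -66 + 110*41 = -66 + 4510 = 4444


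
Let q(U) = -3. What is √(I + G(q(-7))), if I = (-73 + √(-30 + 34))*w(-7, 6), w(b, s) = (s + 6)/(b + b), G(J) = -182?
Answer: 4*I*√371/7 ≈ 11.006*I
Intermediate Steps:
w(b, s) = (6 + s)/(2*b) (w(b, s) = (6 + s)/((2*b)) = (6 + s)*(1/(2*b)) = (6 + s)/(2*b))
I = 426/7 (I = (-73 + √(-30 + 34))*((½)*(6 + 6)/(-7)) = (-73 + √4)*((½)*(-⅐)*12) = (-73 + 2)*(-6/7) = -71*(-6/7) = 426/7 ≈ 60.857)
√(I + G(q(-7))) = √(426/7 - 182) = √(-848/7) = 4*I*√371/7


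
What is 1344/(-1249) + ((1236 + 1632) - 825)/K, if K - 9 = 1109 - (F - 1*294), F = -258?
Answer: 307227/2085830 ≈ 0.14729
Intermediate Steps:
K = 1670 (K = 9 + (1109 - (-258 - 1*294)) = 9 + (1109 - (-258 - 294)) = 9 + (1109 - 1*(-552)) = 9 + (1109 + 552) = 9 + 1661 = 1670)
1344/(-1249) + ((1236 + 1632) - 825)/K = 1344/(-1249) + ((1236 + 1632) - 825)/1670 = 1344*(-1/1249) + (2868 - 825)*(1/1670) = -1344/1249 + 2043*(1/1670) = -1344/1249 + 2043/1670 = 307227/2085830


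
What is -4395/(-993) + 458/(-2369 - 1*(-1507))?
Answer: 555616/142661 ≈ 3.8947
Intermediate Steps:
-4395/(-993) + 458/(-2369 - 1*(-1507)) = -4395*(-1/993) + 458/(-2369 + 1507) = 1465/331 + 458/(-862) = 1465/331 + 458*(-1/862) = 1465/331 - 229/431 = 555616/142661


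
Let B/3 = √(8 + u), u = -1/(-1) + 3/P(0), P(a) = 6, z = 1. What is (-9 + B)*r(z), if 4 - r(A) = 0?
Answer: -36 + 6*√38 ≈ 0.98648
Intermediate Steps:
r(A) = 4 (r(A) = 4 - 1*0 = 4 + 0 = 4)
u = 3/2 (u = -1/(-1) + 3/6 = -1*(-1) + 3*(⅙) = 1 + ½ = 3/2 ≈ 1.5000)
B = 3*√38/2 (B = 3*√(8 + 3/2) = 3*√(19/2) = 3*(√38/2) = 3*√38/2 ≈ 9.2466)
(-9 + B)*r(z) = (-9 + 3*√38/2)*4 = -36 + 6*√38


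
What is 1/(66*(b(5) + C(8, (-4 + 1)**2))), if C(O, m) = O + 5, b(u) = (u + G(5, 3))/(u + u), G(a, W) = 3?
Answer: 5/4554 ≈ 0.0010979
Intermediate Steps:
b(u) = (3 + u)/(2*u) (b(u) = (u + 3)/(u + u) = (3 + u)/((2*u)) = (3 + u)*(1/(2*u)) = (3 + u)/(2*u))
C(O, m) = 5 + O
1/(66*(b(5) + C(8, (-4 + 1)**2))) = 1/(66*((1/2)*(3 + 5)/5 + (5 + 8))) = 1/(66*((1/2)*(1/5)*8 + 13)) = 1/(66*(4/5 + 13)) = 1/(66*(69/5)) = 1/(4554/5) = 5/4554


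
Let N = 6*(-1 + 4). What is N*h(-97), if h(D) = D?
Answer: -1746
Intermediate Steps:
N = 18 (N = 6*3 = 18)
N*h(-97) = 18*(-97) = -1746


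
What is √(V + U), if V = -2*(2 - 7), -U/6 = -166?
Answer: √1006 ≈ 31.717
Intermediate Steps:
U = 996 (U = -6*(-166) = 996)
V = 10 (V = -2*(-5) = 10)
√(V + U) = √(10 + 996) = √1006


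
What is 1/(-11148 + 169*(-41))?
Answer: -1/18077 ≈ -5.5319e-5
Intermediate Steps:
1/(-11148 + 169*(-41)) = 1/(-11148 - 6929) = 1/(-18077) = -1/18077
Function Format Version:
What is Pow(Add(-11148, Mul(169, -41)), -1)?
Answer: Rational(-1, 18077) ≈ -5.5319e-5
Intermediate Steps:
Pow(Add(-11148, Mul(169, -41)), -1) = Pow(Add(-11148, -6929), -1) = Pow(-18077, -1) = Rational(-1, 18077)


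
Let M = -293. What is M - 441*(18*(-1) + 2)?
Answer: 6763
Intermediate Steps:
M - 441*(18*(-1) + 2) = -293 - 441*(18*(-1) + 2) = -293 - 441*(-18 + 2) = -293 - 441*(-16) = -293 + 7056 = 6763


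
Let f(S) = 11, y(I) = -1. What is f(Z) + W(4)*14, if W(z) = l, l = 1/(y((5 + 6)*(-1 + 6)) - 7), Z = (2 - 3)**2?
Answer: 37/4 ≈ 9.2500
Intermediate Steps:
Z = 1 (Z = (-1)**2 = 1)
l = -1/8 (l = 1/(-1 - 7) = 1/(-8) = -1/8 ≈ -0.12500)
W(z) = -1/8
f(Z) + W(4)*14 = 11 - 1/8*14 = 11 - 7/4 = 37/4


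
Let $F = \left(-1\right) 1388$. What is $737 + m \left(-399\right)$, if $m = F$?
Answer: $554549$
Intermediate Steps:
$F = -1388$
$m = -1388$
$737 + m \left(-399\right) = 737 - -553812 = 737 + 553812 = 554549$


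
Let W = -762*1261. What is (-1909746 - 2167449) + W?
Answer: -5038077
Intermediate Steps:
W = -960882
(-1909746 - 2167449) + W = (-1909746 - 2167449) - 960882 = -4077195 - 960882 = -5038077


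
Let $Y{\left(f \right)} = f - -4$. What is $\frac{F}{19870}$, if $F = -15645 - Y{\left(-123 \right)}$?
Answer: $- \frac{7763}{9935} \approx -0.78138$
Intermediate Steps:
$Y{\left(f \right)} = 4 + f$ ($Y{\left(f \right)} = f + 4 = 4 + f$)
$F = -15526$ ($F = -15645 - \left(4 - 123\right) = -15645 - -119 = -15645 + 119 = -15526$)
$\frac{F}{19870} = - \frac{15526}{19870} = \left(-15526\right) \frac{1}{19870} = - \frac{7763}{9935}$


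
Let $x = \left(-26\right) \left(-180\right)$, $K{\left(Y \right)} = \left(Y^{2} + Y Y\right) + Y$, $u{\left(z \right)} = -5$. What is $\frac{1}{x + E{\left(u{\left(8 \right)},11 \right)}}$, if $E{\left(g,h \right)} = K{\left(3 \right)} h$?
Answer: $\frac{1}{4911} \approx 0.00020362$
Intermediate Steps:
$K{\left(Y \right)} = Y + 2 Y^{2}$ ($K{\left(Y \right)} = \left(Y^{2} + Y^{2}\right) + Y = 2 Y^{2} + Y = Y + 2 Y^{2}$)
$x = 4680$
$E{\left(g,h \right)} = 21 h$ ($E{\left(g,h \right)} = 3 \left(1 + 2 \cdot 3\right) h = 3 \left(1 + 6\right) h = 3 \cdot 7 h = 21 h$)
$\frac{1}{x + E{\left(u{\left(8 \right)},11 \right)}} = \frac{1}{4680 + 21 \cdot 11} = \frac{1}{4680 + 231} = \frac{1}{4911}$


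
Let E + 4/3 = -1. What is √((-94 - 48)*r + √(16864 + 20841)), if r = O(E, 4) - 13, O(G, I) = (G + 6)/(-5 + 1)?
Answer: √(71142 + 36*√37705)/6 ≈ 46.587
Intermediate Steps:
E = -7/3 (E = -4/3 - 1 = -7/3 ≈ -2.3333)
O(G, I) = -3/2 - G/4 (O(G, I) = (6 + G)/(-4) = (6 + G)*(-¼) = -3/2 - G/4)
r = -167/12 (r = (-3/2 - ¼*(-7/3)) - 13 = (-3/2 + 7/12) - 13 = -11/12 - 13 = -167/12 ≈ -13.917)
√((-94 - 48)*r + √(16864 + 20841)) = √((-94 - 48)*(-167/12) + √(16864 + 20841)) = √(-142*(-167/12) + √37705) = √(11857/6 + √37705)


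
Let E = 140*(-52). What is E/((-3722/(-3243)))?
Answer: -11804520/1861 ≈ -6343.1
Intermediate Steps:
E = -7280
E/((-3722/(-3243))) = -7280/((-3722/(-3243))) = -7280/((-3722*(-1/3243))) = -7280/3722/3243 = -7280*3243/3722 = -11804520/1861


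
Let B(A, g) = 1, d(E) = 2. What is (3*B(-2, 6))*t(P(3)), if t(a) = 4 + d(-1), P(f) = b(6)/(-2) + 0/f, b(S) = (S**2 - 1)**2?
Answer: 18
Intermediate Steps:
b(S) = (-1 + S**2)**2
P(f) = -1225/2 (P(f) = (-1 + 6**2)**2/(-2) + 0/f = (-1 + 36)**2*(-1/2) + 0 = 35**2*(-1/2) + 0 = 1225*(-1/2) + 0 = -1225/2 + 0 = -1225/2)
t(a) = 6 (t(a) = 4 + 2 = 6)
(3*B(-2, 6))*t(P(3)) = (3*1)*6 = 3*6 = 18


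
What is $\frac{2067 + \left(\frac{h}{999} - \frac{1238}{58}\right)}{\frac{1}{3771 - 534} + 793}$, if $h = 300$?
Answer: $\frac{10659328784}{4131493149} \approx 2.58$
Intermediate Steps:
$\frac{2067 + \left(\frac{h}{999} - \frac{1238}{58}\right)}{\frac{1}{3771 - 534} + 793} = \frac{2067 + \left(\frac{300}{999} - \frac{1238}{58}\right)}{\frac{1}{3771 - 534} + 793} = \frac{2067 + \left(300 \cdot \frac{1}{999} - \frac{619}{29}\right)}{\frac{1}{3237} + 793} = \frac{2067 + \left(\frac{100}{333} - \frac{619}{29}\right)}{\frac{1}{3237} + 793} = \frac{2067 - \frac{203227}{9657}}{\frac{2566942}{3237}} = \frac{19757792}{9657} \cdot \frac{3237}{2566942} = \frac{10659328784}{4131493149}$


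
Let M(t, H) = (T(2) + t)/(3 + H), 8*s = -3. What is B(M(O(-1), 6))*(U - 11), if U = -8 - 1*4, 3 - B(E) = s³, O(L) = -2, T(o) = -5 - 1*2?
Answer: -35949/512 ≈ -70.213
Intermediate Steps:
T(o) = -7 (T(o) = -5 - 2 = -7)
s = -3/8 (s = (⅛)*(-3) = -3/8 ≈ -0.37500)
M(t, H) = (-7 + t)/(3 + H)
B(E) = 1563/512 (B(E) = 3 - (-3/8)³ = 3 - 1*(-27/512) = 3 + 27/512 = 1563/512)
U = -12 (U = -8 - 4 = -12)
B(M(O(-1), 6))*(U - 11) = 1563*(-12 - 11)/512 = (1563/512)*(-23) = -35949/512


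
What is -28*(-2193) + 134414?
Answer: 195818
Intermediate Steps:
-28*(-2193) + 134414 = 61404 + 134414 = 195818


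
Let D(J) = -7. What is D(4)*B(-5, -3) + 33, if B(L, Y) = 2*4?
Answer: -23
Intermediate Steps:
B(L, Y) = 8
D(4)*B(-5, -3) + 33 = -7*8 + 33 = -56 + 33 = -23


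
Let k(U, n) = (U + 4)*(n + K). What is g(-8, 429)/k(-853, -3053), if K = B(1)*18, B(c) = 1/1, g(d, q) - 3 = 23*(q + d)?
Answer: 9686/2576715 ≈ 0.0037590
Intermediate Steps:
g(d, q) = 3 + 23*d + 23*q (g(d, q) = 3 + 23*(q + d) = 3 + 23*(d + q) = 3 + (23*d + 23*q) = 3 + 23*d + 23*q)
B(c) = 1
K = 18 (K = 1*18 = 18)
k(U, n) = (4 + U)*(18 + n) (k(U, n) = (U + 4)*(n + 18) = (4 + U)*(18 + n))
g(-8, 429)/k(-853, -3053) = (3 + 23*(-8) + 23*429)/(72 + 4*(-3053) + 18*(-853) - 853*(-3053)) = (3 - 184 + 9867)/(72 - 12212 - 15354 + 2604209) = 9686/2576715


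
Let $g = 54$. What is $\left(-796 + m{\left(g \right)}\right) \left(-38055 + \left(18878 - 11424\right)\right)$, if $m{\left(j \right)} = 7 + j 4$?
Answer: $17534373$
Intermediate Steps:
$m{\left(j \right)} = 7 + 4 j$
$\left(-796 + m{\left(g \right)}\right) \left(-38055 + \left(18878 - 11424\right)\right) = \left(-796 + \left(7 + 4 \cdot 54\right)\right) \left(-38055 + \left(18878 - 11424\right)\right) = \left(-796 + \left(7 + 216\right)\right) \left(-38055 + \left(18878 - 11424\right)\right) = \left(-796 + 223\right) \left(-38055 + 7454\right) = \left(-573\right) \left(-30601\right) = 17534373$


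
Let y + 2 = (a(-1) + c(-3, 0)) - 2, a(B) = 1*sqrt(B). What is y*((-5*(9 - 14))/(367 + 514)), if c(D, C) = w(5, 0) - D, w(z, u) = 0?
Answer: -25/881 + 25*I/881 ≈ -0.028377 + 0.028377*I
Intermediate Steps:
a(B) = sqrt(B)
c(D, C) = -D (c(D, C) = 0 - D = -D)
y = -1 + I (y = -2 + ((sqrt(-1) - 1*(-3)) - 2) = -2 + ((I + 3) - 2) = -2 + ((3 + I) - 2) = -2 + (1 + I) = -1 + I ≈ -1.0 + 1.0*I)
y*((-5*(9 - 14))/(367 + 514)) = (-1 + I)*((-5*(9 - 14))/(367 + 514)) = (-1 + I)*(-5*(-5)/881) = (-1 + I)*(25*(1/881)) = (-1 + I)*(25/881) = -25/881 + 25*I/881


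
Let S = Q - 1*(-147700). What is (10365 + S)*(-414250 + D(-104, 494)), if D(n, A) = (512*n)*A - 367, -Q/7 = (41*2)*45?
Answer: -3533204023315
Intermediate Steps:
Q = -25830 (Q = -7*41*2*45 = -574*45 = -7*3690 = -25830)
D(n, A) = -367 + 512*A*n (D(n, A) = 512*A*n - 367 = -367 + 512*A*n)
S = 121870 (S = -25830 - 1*(-147700) = -25830 + 147700 = 121870)
(10365 + S)*(-414250 + D(-104, 494)) = (10365 + 121870)*(-414250 + (-367 + 512*494*(-104))) = 132235*(-414250 + (-367 - 26304512)) = 132235*(-414250 - 26304879) = 132235*(-26719129) = -3533204023315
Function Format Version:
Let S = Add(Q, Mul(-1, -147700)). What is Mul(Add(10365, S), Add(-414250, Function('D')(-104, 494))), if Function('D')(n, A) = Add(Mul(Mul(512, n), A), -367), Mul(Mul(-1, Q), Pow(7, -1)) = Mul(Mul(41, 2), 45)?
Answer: -3533204023315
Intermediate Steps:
Q = -25830 (Q = Mul(-7, Mul(Mul(41, 2), 45)) = Mul(-7, Mul(82, 45)) = Mul(-7, 3690) = -25830)
Function('D')(n, A) = Add(-367, Mul(512, A, n)) (Function('D')(n, A) = Add(Mul(512, A, n), -367) = Add(-367, Mul(512, A, n)))
S = 121870 (S = Add(-25830, Mul(-1, -147700)) = Add(-25830, 147700) = 121870)
Mul(Add(10365, S), Add(-414250, Function('D')(-104, 494))) = Mul(Add(10365, 121870), Add(-414250, Add(-367, Mul(512, 494, -104)))) = Mul(132235, Add(-414250, Add(-367, -26304512))) = Mul(132235, Add(-414250, -26304879)) = Mul(132235, -26719129) = -3533204023315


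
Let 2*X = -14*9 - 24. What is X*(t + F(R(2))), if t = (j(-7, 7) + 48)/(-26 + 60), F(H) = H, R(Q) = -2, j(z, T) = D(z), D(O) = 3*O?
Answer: 3075/34 ≈ 90.441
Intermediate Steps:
j(z, T) = 3*z
t = 27/34 (t = (3*(-7) + 48)/(-26 + 60) = (-21 + 48)/34 = 27*(1/34) = 27/34 ≈ 0.79412)
X = -75 (X = (-14*9 - 24)/2 = (-126 - 24)/2 = (1/2)*(-150) = -75)
X*(t + F(R(2))) = -75*(27/34 - 2) = -75*(-41/34) = 3075/34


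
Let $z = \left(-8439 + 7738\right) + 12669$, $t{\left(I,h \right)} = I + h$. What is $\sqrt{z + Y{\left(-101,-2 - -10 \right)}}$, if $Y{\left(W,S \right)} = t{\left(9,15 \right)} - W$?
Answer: $\sqrt{12093} \approx 109.97$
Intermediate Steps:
$Y{\left(W,S \right)} = 24 - W$ ($Y{\left(W,S \right)} = \left(9 + 15\right) - W = 24 - W$)
$z = 11968$ ($z = -701 + 12669 = 11968$)
$\sqrt{z + Y{\left(-101,-2 - -10 \right)}} = \sqrt{11968 + \left(24 - -101\right)} = \sqrt{11968 + \left(24 + 101\right)} = \sqrt{11968 + 125} = \sqrt{12093}$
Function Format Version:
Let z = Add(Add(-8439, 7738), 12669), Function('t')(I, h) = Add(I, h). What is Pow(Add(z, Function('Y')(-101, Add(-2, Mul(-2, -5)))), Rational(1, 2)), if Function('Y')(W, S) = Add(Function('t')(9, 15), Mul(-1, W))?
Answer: Pow(12093, Rational(1, 2)) ≈ 109.97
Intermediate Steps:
Function('Y')(W, S) = Add(24, Mul(-1, W)) (Function('Y')(W, S) = Add(Add(9, 15), Mul(-1, W)) = Add(24, Mul(-1, W)))
z = 11968 (z = Add(-701, 12669) = 11968)
Pow(Add(z, Function('Y')(-101, Add(-2, Mul(-2, -5)))), Rational(1, 2)) = Pow(Add(11968, Add(24, Mul(-1, -101))), Rational(1, 2)) = Pow(Add(11968, Add(24, 101)), Rational(1, 2)) = Pow(Add(11968, 125), Rational(1, 2)) = Pow(12093, Rational(1, 2))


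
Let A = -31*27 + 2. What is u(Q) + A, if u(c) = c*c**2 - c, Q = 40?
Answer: 63125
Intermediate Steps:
u(c) = c**3 - c
A = -835 (A = -837 + 2 = -835)
u(Q) + A = (40**3 - 1*40) - 835 = (64000 - 40) - 835 = 63960 - 835 = 63125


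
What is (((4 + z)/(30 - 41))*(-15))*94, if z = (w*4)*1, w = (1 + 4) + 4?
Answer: 56400/11 ≈ 5127.3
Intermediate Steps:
w = 9 (w = 5 + 4 = 9)
z = 36 (z = (9*4)*1 = 36*1 = 36)
(((4 + z)/(30 - 41))*(-15))*94 = (((4 + 36)/(30 - 41))*(-15))*94 = ((40/(-11))*(-15))*94 = ((40*(-1/11))*(-15))*94 = -40/11*(-15)*94 = (600/11)*94 = 56400/11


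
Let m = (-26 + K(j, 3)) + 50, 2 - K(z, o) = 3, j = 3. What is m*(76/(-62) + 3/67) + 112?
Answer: 176205/2077 ≈ 84.836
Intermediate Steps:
K(z, o) = -1 (K(z, o) = 2 - 1*3 = 2 - 3 = -1)
m = 23 (m = (-26 - 1) + 50 = -27 + 50 = 23)
m*(76/(-62) + 3/67) + 112 = 23*(76/(-62) + 3/67) + 112 = 23*(76*(-1/62) + 3*(1/67)) + 112 = 23*(-38/31 + 3/67) + 112 = 23*(-2453/2077) + 112 = -56419/2077 + 112 = 176205/2077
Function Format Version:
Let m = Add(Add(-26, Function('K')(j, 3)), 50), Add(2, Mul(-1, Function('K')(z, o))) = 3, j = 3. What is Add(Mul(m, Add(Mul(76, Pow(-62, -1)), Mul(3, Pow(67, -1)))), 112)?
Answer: Rational(176205, 2077) ≈ 84.836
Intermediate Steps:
Function('K')(z, o) = -1 (Function('K')(z, o) = Add(2, Mul(-1, 3)) = Add(2, -3) = -1)
m = 23 (m = Add(Add(-26, -1), 50) = Add(-27, 50) = 23)
Add(Mul(m, Add(Mul(76, Pow(-62, -1)), Mul(3, Pow(67, -1)))), 112) = Add(Mul(23, Add(Mul(76, Pow(-62, -1)), Mul(3, Pow(67, -1)))), 112) = Add(Mul(23, Add(Mul(76, Rational(-1, 62)), Mul(3, Rational(1, 67)))), 112) = Add(Mul(23, Add(Rational(-38, 31), Rational(3, 67))), 112) = Add(Mul(23, Rational(-2453, 2077)), 112) = Add(Rational(-56419, 2077), 112) = Rational(176205, 2077)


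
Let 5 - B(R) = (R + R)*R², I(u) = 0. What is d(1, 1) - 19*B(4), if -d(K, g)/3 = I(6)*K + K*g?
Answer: 2334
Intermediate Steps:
d(K, g) = -3*K*g (d(K, g) = -3*(0*K + K*g) = -3*(0 + K*g) = -3*K*g)
B(R) = 5 - 2*R³ (B(R) = 5 - (R + R)*R² = 5 - 2*R*R² = 5 - 2*R³)
d(1, 1) - 19*B(4) = -3*1*1 - 19*(5 - 2*4³) = -3 - 19*(5 - 2*64) = -3 - 19*(5 - 128) = -3 - 19*(-123) = -3 + 2337 = 2334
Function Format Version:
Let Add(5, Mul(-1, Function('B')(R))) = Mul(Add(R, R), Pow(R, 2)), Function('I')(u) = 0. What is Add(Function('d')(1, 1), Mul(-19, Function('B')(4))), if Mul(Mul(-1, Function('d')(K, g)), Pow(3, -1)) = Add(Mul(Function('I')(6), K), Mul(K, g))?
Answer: 2334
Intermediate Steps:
Function('d')(K, g) = Mul(-3, K, g) (Function('d')(K, g) = Mul(-3, Add(Mul(0, K), Mul(K, g))) = Mul(-3, Add(0, Mul(K, g))) = Mul(-3, Mul(K, g)) = Mul(-3, K, g))
Function('B')(R) = Add(5, Mul(-2, Pow(R, 3))) (Function('B')(R) = Add(5, Mul(-1, Mul(Add(R, R), Pow(R, 2)))) = Add(5, Mul(-1, Mul(Mul(2, R), Pow(R, 2)))) = Add(5, Mul(-1, Mul(2, Pow(R, 3)))) = Add(5, Mul(-2, Pow(R, 3))))
Add(Function('d')(1, 1), Mul(-19, Function('B')(4))) = Add(Mul(-3, 1, 1), Mul(-19, Add(5, Mul(-2, Pow(4, 3))))) = Add(-3, Mul(-19, Add(5, Mul(-2, 64)))) = Add(-3, Mul(-19, Add(5, -128))) = Add(-3, Mul(-19, -123)) = Add(-3, 2337) = 2334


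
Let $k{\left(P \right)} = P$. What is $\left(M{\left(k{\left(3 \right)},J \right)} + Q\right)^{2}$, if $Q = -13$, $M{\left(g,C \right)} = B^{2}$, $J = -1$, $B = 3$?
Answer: $16$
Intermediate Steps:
$M{\left(g,C \right)} = 9$ ($M{\left(g,C \right)} = 3^{2} = 9$)
$\left(M{\left(k{\left(3 \right)},J \right)} + Q\right)^{2} = \left(9 - 13\right)^{2} = \left(-4\right)^{2} = 16$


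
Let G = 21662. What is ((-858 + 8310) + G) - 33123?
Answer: -4009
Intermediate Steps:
((-858 + 8310) + G) - 33123 = ((-858 + 8310) + 21662) - 33123 = (7452 + 21662) - 33123 = 29114 - 33123 = -4009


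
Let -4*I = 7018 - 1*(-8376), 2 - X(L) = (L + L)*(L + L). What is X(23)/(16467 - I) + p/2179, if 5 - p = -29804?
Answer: 1201956667/88534949 ≈ 13.576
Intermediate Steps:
X(L) = 2 - 4*L² (X(L) = 2 - (L + L)*(L + L) = 2 - 2*L*2*L = 2 - 4*L²)
p = 29809 (p = 5 - 1*(-29804) = 5 + 29804 = 29809)
I = -7697/2 (I = -(7018 - 1*(-8376))/4 = -(7018 + 8376)/4 = -¼*15394 = -7697/2 ≈ -3848.5)
X(23)/(16467 - I) + p/2179 = (2 - 4*23²)/(16467 - 1*(-7697/2)) + 29809/2179 = (2 - 4*529)/(16467 + 7697/2) + 29809*(1/2179) = (2 - 2116)/(40631/2) + 29809/2179 = -2114*2/40631 + 29809/2179 = -4228/40631 + 29809/2179 = 1201956667/88534949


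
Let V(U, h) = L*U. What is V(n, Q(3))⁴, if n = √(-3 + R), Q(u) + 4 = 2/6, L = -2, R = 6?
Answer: 144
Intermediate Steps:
Q(u) = -11/3 (Q(u) = -4 + 2/6 = -4 + 2*(⅙) = -4 + ⅓ = -11/3)
n = √3 (n = √(-3 + 6) = √3 ≈ 1.7320)
V(U, h) = -2*U
V(n, Q(3))⁴ = (-2*√3)⁴ = 144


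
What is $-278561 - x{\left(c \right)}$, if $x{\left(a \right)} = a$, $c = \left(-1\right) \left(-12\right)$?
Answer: $-278573$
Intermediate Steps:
$c = 12$
$-278561 - x{\left(c \right)} = -278561 - 12 = -278573$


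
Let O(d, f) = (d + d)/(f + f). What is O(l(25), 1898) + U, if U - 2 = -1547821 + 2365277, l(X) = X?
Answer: 1551535309/1898 ≈ 8.1746e+5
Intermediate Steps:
U = 817458 (U = 2 + (-1547821 + 2365277) = 2 + 817456 = 817458)
O(d, f) = d/f (O(d, f) = (2*d)/((2*f)) = (2*d)*(1/(2*f)) = d/f)
O(l(25), 1898) + U = 25/1898 + 817458 = 1551535309/1898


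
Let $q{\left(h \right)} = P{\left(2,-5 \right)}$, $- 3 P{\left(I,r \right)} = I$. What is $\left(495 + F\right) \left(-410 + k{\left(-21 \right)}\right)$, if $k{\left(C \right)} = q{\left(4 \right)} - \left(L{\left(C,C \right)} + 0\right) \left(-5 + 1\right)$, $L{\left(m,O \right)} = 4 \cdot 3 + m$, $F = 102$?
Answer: $-266660$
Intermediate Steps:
$P{\left(I,r \right)} = - \frac{I}{3}$
$L{\left(m,O \right)} = 12 + m$
$q{\left(h \right)} = - \frac{2}{3}$ ($q{\left(h \right)} = \left(- \frac{1}{3}\right) 2 = - \frac{2}{3}$)
$k{\left(C \right)} = \frac{142}{3} + 4 C$ ($k{\left(C \right)} = - \frac{2}{3} - \left(\left(12 + C\right) + 0\right) \left(-5 + 1\right) = - \frac{2}{3} - \left(12 + C\right) \left(-4\right) = - \frac{2}{3} - \left(-48 - 4 C\right) = - \frac{2}{3} + \left(48 + 4 C\right) = \frac{142}{3} + 4 C$)
$\left(495 + F\right) \left(-410 + k{\left(-21 \right)}\right) = \left(495 + 102\right) \left(-410 + \left(\frac{142}{3} + 4 \left(-21\right)\right)\right) = 597 \left(-410 + \left(\frac{142}{3} - 84\right)\right) = 597 \left(-410 - \frac{110}{3}\right) = 597 \left(- \frac{1340}{3}\right) = -266660$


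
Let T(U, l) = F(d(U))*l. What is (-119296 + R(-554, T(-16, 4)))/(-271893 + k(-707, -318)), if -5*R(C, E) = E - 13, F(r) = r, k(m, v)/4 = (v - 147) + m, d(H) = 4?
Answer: 596483/1382905 ≈ 0.43133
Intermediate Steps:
k(m, v) = -588 + 4*m + 4*v (k(m, v) = 4*((v - 147) + m) = 4*((-147 + v) + m) = 4*(-147 + m + v) = -588 + 4*m + 4*v)
T(U, l) = 4*l
R(C, E) = 13/5 - E/5 (R(C, E) = -(E - 13)/5 = -(-13 + E)/5 = 13/5 - E/5)
(-119296 + R(-554, T(-16, 4)))/(-271893 + k(-707, -318)) = (-119296 + (13/5 - 4*4/5))/(-271893 + (-588 + 4*(-707) + 4*(-318))) = (-119296 + (13/5 - ⅕*16))/(-271893 + (-588 - 2828 - 1272)) = (-119296 + (13/5 - 16/5))/(-271893 - 4688) = (-119296 - ⅗)/(-276581) = -596483/5*(-1/276581) = 596483/1382905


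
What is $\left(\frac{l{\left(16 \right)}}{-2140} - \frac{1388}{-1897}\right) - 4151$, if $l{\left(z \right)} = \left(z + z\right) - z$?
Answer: $- \frac{4212094153}{1014895} \approx -4150.3$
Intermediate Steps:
$l{\left(z \right)} = z$ ($l{\left(z \right)} = 2 z - z = z$)
$\left(\frac{l{\left(16 \right)}}{-2140} - \frac{1388}{-1897}\right) - 4151 = \left(\frac{16}{-2140} - \frac{1388}{-1897}\right) - 4151 = \left(16 \left(- \frac{1}{2140}\right) - - \frac{1388}{1897}\right) - 4151 = \left(- \frac{4}{535} + \frac{1388}{1897}\right) - 4151 = \frac{734992}{1014895} - 4151 = - \frac{4212094153}{1014895}$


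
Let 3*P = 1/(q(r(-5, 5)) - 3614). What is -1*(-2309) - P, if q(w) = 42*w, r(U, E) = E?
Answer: 23579509/10212 ≈ 2309.0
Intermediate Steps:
P = -1/10212 (P = 1/(3*(42*5 - 3614)) = 1/(3*(210 - 3614)) = (⅓)/(-3404) = (⅓)*(-1/3404) = -1/10212 ≈ -9.7924e-5)
-1*(-2309) - P = -1*(-2309) - 1*(-1/10212) = 2309 + 1/10212 = 23579509/10212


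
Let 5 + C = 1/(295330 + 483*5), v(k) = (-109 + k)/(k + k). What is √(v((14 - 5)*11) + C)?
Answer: I*√487586143393195/9825585 ≈ 2.2473*I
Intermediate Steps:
v(k) = (-109 + k)/(2*k) (v(k) = (-109 + k)/((2*k)) = (-109 + k)*(1/(2*k)) = (-109 + k)/(2*k))
C = -1488724/297745 (C = -5 + 1/(295330 + 483*5) = -5 + 1/(295330 + 2415) = -5 + 1/297745 = -1488724/297745 ≈ -5.0000)
√(v((14 - 5)*11) + C) = √((-109 + (14 - 5)*11)/(2*(((14 - 5)*11))) - 1488724/297745) = √((-109 + 9*11)/(2*((9*11))) - 1488724/297745) = √((½)*(-109 + 99)/99 - 1488724/297745) = √((½)*(1/99)*(-10) - 1488724/297745) = √(-5/99 - 1488724/297745) = √(-148872401/29476755) = I*√487586143393195/9825585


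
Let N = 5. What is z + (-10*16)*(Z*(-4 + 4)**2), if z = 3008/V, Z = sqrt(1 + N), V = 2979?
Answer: 3008/2979 ≈ 1.0097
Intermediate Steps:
Z = sqrt(6) (Z = sqrt(1 + 5) = sqrt(6) ≈ 2.4495)
z = 3008/2979 ≈ 1.0097
z + (-10*16)*(Z*(-4 + 4)**2) = 3008/2979 + (-10*16)*(sqrt(6)*(-4 + 4)**2) = 3008/2979 - 160*sqrt(6)*0**2 = 3008/2979 - 160*sqrt(6)*0 = 3008/2979 - 160*0 = 3008/2979 + 0 = 3008/2979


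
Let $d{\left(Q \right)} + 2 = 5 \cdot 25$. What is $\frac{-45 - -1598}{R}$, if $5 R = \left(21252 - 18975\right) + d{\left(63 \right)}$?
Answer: $\frac{1553}{480} \approx 3.2354$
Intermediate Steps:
$d{\left(Q \right)} = 123$ ($d{\left(Q \right)} = -2 + 5 \cdot 25 = -2 + 125 = 123$)
$R = 480$ ($R = \frac{\left(21252 - 18975\right) + 123}{5} = \frac{2277 + 123}{5} = \frac{1}{5} \cdot 2400 = 480$)
$\frac{-45 - -1598}{R} = \frac{-45 - -1598}{480} = \left(-45 + 1598\right) \frac{1}{480} = 1553 \cdot \frac{1}{480} = \frac{1553}{480}$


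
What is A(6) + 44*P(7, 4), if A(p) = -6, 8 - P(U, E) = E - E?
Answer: 346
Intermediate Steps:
P(U, E) = 8 (P(U, E) = 8 - (E - E) = 8 - 1*0 = 8 + 0 = 8)
A(6) + 44*P(7, 4) = -6 + 44*8 = -6 + 352 = 346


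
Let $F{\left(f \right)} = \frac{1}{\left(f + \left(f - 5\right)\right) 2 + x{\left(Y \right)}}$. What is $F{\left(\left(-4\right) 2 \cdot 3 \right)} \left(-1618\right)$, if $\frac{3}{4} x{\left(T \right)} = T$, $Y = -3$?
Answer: $\frac{809}{55} \approx 14.709$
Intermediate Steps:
$x{\left(T \right)} = \frac{4 T}{3}$
$F{\left(f \right)} = \frac{1}{-14 + 4 f}$ ($F{\left(f \right)} = \frac{1}{\left(f + \left(f - 5\right)\right) 2 + \frac{4}{3} \left(-3\right)} = \frac{1}{\left(f + \left(-5 + f\right)\right) 2 - 4} = \frac{1}{\left(-5 + 2 f\right) 2 - 4} = \frac{1}{\left(-10 + 4 f\right) - 4} = \frac{1}{-14 + 4 f}$)
$F{\left(\left(-4\right) 2 \cdot 3 \right)} \left(-1618\right) = \frac{1}{2 \left(-7 + 2 \left(-4\right) 2 \cdot 3\right)} \left(-1618\right) = \frac{1}{2 \left(-7 + 2 \left(\left(-8\right) 3\right)\right)} \left(-1618\right) = \frac{1}{2 \left(-7 + 2 \left(-24\right)\right)} \left(-1618\right) = \frac{1}{2 \left(-7 - 48\right)} \left(-1618\right) = \frac{1}{2 \left(-55\right)} \left(-1618\right) = \frac{1}{2} \left(- \frac{1}{55}\right) \left(-1618\right) = \left(- \frac{1}{110}\right) \left(-1618\right) = \frac{809}{55}$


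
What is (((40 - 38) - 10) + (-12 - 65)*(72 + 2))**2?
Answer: 32558436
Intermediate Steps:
(((40 - 38) - 10) + (-12 - 65)*(72 + 2))**2 = ((2 - 10) - 77*74)**2 = (-8 - 5698)**2 = (-5706)**2 = 32558436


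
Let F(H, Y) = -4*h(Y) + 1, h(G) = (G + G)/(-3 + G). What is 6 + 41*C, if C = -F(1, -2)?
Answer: 481/5 ≈ 96.200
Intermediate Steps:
h(G) = 2*G/(-3 + G) (h(G) = (2*G)/(-3 + G) = 2*G/(-3 + G))
F(H, Y) = 1 - 8*Y/(-3 + Y) (F(H, Y) = -8*Y/(-3 + Y) + 1 = 1 - 8*Y/(-3 + Y))
C = 11/5 (C = -(-3 - 7*(-2))/(-3 - 2) = -(-3 + 14)/(-5) = -(-1)*11/5 = -1*(-11/5) = 11/5 ≈ 2.2000)
6 + 41*C = 6 + 41*(11/5) = 6 + 451/5 = 481/5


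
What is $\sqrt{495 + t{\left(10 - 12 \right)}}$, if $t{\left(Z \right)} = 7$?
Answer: $\sqrt{502} \approx 22.405$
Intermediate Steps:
$\sqrt{495 + t{\left(10 - 12 \right)}} = \sqrt{495 + 7} = \sqrt{502}$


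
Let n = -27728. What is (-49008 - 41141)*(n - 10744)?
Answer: 3468212328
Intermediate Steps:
(-49008 - 41141)*(n - 10744) = (-49008 - 41141)*(-27728 - 10744) = -90149*(-38472) = 3468212328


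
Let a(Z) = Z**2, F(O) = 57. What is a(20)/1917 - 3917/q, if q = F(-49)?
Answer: -2495363/36423 ≈ -68.511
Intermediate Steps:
q = 57
a(20)/1917 - 3917/q = 20**2/1917 - 3917/57 = 400*(1/1917) - 3917*1/57 = 400/1917 - 3917/57 = -2495363/36423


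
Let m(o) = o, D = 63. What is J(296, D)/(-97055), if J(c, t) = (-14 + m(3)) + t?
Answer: -52/97055 ≈ -0.00053578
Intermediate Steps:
J(c, t) = -11 + t (J(c, t) = (-14 + 3) + t = -11 + t)
J(296, D)/(-97055) = (-11 + 63)/(-97055) = 52*(-1/97055) = -52/97055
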